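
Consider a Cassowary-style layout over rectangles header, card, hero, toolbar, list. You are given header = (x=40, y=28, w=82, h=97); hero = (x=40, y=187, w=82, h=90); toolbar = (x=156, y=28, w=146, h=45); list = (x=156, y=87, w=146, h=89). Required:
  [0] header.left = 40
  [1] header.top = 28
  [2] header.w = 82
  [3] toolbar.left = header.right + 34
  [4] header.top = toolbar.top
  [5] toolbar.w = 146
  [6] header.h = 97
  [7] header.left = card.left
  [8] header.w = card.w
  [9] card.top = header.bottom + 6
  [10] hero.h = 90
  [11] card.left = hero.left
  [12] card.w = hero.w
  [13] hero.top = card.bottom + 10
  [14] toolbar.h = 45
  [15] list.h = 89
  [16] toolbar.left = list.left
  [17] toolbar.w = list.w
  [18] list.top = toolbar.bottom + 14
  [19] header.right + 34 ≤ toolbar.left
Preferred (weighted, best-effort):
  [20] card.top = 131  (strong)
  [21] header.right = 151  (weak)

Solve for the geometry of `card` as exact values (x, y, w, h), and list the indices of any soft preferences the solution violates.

1. card.x = 40  [header.left = card.left]
2. card.w = 82  [header.w = card.w]
3. card.y = 131  [card.top = header.bottom + 6]
4. card.h = 46  [hero.top = card.bottom + 10]

card = (x=40, y=131, w=82, h=46)
violated soft preferences: 21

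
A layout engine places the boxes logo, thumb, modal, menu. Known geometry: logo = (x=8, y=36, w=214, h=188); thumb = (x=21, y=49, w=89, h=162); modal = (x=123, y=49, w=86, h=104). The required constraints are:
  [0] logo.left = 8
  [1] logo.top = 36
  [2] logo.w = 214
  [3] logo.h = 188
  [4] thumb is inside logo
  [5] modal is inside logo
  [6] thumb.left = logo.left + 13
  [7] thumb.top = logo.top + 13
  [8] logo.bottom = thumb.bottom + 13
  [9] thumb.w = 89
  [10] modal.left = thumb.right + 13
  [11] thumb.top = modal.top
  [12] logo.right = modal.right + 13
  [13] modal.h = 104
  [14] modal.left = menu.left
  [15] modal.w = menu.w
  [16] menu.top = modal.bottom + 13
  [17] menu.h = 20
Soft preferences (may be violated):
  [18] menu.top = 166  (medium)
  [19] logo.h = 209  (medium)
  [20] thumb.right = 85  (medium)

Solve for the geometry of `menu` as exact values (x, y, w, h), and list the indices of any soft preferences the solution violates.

1. menu.x = 123  [modal.left = menu.left]
2. menu.w = 86  [modal.w = menu.w]
3. menu.y = 166  [menu.top = modal.bottom + 13]
4. menu.h = 20  [menu.h = 20]

menu = (x=123, y=166, w=86, h=20)
violated soft preferences: 19, 20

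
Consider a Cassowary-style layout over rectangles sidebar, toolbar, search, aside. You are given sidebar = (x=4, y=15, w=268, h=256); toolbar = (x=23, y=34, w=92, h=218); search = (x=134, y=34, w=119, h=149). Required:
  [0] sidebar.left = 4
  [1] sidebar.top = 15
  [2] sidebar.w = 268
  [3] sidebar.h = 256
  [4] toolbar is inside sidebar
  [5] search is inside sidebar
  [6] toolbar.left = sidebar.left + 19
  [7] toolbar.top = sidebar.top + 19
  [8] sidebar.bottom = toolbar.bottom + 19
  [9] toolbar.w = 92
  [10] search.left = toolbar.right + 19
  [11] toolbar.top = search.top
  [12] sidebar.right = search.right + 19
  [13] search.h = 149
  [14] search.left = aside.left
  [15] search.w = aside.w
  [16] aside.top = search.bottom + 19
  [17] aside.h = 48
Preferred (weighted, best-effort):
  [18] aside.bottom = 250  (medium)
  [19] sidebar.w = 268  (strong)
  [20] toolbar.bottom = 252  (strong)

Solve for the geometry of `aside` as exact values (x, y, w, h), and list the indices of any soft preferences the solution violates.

aside = (x=134, y=202, w=119, h=48)
violated soft preferences: none

1. aside.x = 134  [search.left = aside.left]
2. aside.w = 119  [search.w = aside.w]
3. aside.y = 202  [aside.top = search.bottom + 19]
4. aside.h = 48  [aside.h = 48]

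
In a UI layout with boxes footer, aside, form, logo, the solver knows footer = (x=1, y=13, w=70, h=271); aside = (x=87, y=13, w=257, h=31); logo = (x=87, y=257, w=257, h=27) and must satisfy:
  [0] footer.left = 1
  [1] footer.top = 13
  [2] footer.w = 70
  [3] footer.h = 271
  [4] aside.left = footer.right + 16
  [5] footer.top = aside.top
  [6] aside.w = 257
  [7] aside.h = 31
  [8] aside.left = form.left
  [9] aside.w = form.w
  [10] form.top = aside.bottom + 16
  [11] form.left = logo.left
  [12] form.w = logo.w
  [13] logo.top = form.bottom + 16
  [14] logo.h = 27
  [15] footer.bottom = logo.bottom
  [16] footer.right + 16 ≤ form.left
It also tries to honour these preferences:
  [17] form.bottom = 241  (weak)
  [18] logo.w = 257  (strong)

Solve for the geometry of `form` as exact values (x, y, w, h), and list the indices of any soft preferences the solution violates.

form = (x=87, y=60, w=257, h=181)
violated soft preferences: none

1. form.x = 87  [aside.left = form.left]
2. form.w = 257  [aside.w = form.w]
3. form.y = 60  [form.top = aside.bottom + 16]
4. form.h = 181  [logo.top = form.bottom + 16]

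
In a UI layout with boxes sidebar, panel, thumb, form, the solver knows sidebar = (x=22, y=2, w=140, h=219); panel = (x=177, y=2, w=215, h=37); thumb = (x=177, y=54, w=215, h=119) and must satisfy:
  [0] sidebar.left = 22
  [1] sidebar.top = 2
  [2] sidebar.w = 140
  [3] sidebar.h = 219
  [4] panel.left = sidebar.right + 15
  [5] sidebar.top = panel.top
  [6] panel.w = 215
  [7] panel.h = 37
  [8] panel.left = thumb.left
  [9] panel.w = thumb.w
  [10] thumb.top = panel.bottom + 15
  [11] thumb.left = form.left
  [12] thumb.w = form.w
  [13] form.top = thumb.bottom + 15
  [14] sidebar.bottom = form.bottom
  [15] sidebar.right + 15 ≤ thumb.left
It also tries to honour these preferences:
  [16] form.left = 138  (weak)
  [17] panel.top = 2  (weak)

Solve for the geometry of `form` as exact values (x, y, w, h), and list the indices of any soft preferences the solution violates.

1. form.x = 177  [thumb.left = form.left]
2. form.w = 215  [thumb.w = form.w]
3. form.y = 188  [form.top = thumb.bottom + 15]
4. form.h = 33  [sidebar.bottom = form.bottom]

form = (x=177, y=188, w=215, h=33)
violated soft preferences: 16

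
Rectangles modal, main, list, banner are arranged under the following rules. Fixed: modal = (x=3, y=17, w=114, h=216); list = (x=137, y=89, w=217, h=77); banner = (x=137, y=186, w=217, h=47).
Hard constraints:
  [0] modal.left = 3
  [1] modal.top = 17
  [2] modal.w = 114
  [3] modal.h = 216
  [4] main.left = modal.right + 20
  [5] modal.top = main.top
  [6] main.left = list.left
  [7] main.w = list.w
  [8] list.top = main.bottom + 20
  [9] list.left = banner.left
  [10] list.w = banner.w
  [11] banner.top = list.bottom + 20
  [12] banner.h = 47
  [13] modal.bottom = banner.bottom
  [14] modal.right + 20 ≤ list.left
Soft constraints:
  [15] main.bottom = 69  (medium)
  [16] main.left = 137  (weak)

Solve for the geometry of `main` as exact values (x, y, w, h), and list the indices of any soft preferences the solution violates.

1. main.x = 137  [main.left = modal.right + 20]
2. main.y = 17  [modal.top = main.top]
3. main.w = 217  [main.w = list.w]
4. main.h = 52  [list.top = main.bottom + 20]

main = (x=137, y=17, w=217, h=52)
violated soft preferences: none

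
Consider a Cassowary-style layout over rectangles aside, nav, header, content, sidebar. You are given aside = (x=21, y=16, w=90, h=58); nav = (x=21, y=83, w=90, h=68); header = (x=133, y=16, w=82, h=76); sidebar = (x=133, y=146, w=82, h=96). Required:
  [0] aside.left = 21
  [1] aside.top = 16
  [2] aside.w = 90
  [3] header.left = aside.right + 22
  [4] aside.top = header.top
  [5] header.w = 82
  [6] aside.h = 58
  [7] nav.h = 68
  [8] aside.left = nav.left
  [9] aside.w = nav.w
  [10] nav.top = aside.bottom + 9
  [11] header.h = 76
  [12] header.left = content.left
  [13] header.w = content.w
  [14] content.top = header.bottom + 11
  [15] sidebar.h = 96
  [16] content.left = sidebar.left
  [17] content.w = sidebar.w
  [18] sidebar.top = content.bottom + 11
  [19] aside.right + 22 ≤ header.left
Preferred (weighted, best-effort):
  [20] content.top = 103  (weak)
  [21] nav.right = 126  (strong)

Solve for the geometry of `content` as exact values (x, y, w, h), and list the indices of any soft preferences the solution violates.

1. content.x = 133  [header.left = content.left]
2. content.w = 82  [header.w = content.w]
3. content.y = 103  [content.top = header.bottom + 11]
4. content.h = 32  [sidebar.top = content.bottom + 11]

content = (x=133, y=103, w=82, h=32)
violated soft preferences: 21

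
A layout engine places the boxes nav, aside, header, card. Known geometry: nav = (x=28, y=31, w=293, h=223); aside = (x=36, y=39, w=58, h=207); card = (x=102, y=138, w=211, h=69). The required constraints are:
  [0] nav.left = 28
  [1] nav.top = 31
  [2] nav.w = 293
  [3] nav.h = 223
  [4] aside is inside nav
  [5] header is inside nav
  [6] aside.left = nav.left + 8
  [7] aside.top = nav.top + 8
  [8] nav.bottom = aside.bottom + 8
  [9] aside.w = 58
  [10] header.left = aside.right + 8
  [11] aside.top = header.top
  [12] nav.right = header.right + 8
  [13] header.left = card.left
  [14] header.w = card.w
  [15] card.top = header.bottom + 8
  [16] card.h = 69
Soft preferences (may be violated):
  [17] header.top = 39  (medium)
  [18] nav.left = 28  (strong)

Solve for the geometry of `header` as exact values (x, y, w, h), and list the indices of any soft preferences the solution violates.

1. header.x = 102  [header.left = aside.right + 8]
2. header.y = 39  [aside.top = header.top]
3. header.w = 211  [nav.right = header.right + 8]
4. header.h = 91  [card.top = header.bottom + 8]

header = (x=102, y=39, w=211, h=91)
violated soft preferences: none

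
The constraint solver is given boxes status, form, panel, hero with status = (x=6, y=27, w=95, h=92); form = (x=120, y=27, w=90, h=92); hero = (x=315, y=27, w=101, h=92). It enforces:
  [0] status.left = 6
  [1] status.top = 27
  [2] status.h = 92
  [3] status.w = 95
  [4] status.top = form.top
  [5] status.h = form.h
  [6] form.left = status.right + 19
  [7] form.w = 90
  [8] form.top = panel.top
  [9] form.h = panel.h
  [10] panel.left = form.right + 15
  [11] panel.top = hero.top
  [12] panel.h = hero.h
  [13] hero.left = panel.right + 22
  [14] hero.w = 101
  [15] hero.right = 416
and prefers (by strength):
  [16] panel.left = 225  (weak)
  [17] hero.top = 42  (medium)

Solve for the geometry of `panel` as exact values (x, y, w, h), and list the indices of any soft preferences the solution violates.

panel = (x=225, y=27, w=68, h=92)
violated soft preferences: 17

1. panel.y = 27  [form.top = panel.top]
2. panel.h = 92  [form.h = panel.h]
3. panel.x = 225  [panel.left = form.right + 15]
4. panel.w = 68  [hero.left = panel.right + 22]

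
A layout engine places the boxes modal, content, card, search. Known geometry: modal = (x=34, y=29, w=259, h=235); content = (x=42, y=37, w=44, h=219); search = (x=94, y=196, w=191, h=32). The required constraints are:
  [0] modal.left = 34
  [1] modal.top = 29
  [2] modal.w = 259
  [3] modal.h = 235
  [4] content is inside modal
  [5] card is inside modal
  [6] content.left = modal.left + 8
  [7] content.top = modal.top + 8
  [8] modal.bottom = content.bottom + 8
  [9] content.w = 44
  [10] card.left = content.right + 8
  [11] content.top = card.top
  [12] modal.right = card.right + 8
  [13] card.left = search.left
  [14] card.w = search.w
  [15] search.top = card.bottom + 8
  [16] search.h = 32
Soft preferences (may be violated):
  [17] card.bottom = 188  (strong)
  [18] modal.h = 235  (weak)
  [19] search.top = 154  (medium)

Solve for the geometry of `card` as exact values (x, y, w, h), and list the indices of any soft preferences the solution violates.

1. card.x = 94  [card.left = content.right + 8]
2. card.y = 37  [content.top = card.top]
3. card.w = 191  [modal.right = card.right + 8]
4. card.h = 151  [search.top = card.bottom + 8]

card = (x=94, y=37, w=191, h=151)
violated soft preferences: 19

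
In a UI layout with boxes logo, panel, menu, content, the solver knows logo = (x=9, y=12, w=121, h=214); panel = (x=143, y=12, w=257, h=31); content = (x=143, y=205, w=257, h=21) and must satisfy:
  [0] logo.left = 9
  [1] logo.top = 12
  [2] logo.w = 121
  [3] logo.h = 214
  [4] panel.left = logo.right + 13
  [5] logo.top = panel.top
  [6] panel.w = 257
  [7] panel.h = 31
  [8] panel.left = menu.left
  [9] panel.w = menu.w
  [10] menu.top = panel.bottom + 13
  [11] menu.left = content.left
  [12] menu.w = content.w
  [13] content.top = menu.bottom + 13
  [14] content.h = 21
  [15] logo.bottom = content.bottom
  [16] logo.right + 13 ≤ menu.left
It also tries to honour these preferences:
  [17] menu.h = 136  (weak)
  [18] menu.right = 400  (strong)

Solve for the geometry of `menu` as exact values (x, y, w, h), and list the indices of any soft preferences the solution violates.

menu = (x=143, y=56, w=257, h=136)
violated soft preferences: none

1. menu.x = 143  [panel.left = menu.left]
2. menu.w = 257  [panel.w = menu.w]
3. menu.y = 56  [menu.top = panel.bottom + 13]
4. menu.h = 136  [content.top = menu.bottom + 13]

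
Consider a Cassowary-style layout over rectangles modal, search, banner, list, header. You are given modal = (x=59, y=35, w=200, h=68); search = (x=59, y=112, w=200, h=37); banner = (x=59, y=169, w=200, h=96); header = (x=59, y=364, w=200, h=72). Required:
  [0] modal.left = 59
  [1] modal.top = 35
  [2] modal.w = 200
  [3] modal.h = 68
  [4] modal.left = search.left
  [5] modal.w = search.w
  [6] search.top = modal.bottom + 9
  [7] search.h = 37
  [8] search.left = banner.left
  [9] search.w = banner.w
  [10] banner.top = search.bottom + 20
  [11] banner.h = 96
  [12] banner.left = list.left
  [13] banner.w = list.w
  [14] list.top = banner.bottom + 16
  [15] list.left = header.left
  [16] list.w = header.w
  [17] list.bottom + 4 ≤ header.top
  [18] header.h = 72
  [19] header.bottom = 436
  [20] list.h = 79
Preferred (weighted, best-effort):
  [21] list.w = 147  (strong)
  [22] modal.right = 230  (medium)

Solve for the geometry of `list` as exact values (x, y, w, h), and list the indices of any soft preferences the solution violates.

1. list.x = 59  [banner.left = list.left]
2. list.w = 200  [banner.w = list.w]
3. list.y = 281  [list.top = banner.bottom + 16]
4. list.h = 79  [list.h = 79]

list = (x=59, y=281, w=200, h=79)
violated soft preferences: 21, 22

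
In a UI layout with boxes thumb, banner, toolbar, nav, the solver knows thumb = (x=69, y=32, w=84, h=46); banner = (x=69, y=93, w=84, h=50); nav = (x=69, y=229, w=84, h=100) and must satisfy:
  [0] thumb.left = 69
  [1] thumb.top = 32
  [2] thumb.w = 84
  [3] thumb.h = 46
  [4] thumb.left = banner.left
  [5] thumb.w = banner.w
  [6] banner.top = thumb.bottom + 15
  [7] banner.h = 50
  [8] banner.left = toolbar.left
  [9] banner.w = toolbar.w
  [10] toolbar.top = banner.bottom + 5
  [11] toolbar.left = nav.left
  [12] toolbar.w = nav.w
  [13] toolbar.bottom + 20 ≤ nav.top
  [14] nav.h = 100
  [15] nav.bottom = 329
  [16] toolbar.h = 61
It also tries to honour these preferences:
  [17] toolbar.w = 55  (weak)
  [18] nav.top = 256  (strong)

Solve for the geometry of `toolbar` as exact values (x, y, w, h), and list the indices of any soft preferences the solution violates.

toolbar = (x=69, y=148, w=84, h=61)
violated soft preferences: 17, 18

1. toolbar.x = 69  [banner.left = toolbar.left]
2. toolbar.w = 84  [banner.w = toolbar.w]
3. toolbar.y = 148  [toolbar.top = banner.bottom + 5]
4. toolbar.h = 61  [toolbar.h = 61]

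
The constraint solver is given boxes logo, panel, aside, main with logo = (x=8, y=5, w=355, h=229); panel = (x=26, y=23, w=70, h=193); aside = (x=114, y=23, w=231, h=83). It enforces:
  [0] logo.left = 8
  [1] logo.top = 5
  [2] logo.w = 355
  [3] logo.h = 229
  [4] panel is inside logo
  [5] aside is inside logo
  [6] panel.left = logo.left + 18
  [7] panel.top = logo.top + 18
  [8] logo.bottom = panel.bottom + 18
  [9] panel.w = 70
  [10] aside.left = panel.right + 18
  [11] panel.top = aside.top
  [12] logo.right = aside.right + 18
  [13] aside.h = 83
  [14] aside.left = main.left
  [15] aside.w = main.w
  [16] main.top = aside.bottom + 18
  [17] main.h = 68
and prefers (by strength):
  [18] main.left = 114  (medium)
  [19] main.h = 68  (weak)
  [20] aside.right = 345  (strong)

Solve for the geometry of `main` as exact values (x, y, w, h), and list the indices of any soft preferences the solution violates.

main = (x=114, y=124, w=231, h=68)
violated soft preferences: none

1. main.x = 114  [aside.left = main.left]
2. main.w = 231  [aside.w = main.w]
3. main.y = 124  [main.top = aside.bottom + 18]
4. main.h = 68  [main.h = 68]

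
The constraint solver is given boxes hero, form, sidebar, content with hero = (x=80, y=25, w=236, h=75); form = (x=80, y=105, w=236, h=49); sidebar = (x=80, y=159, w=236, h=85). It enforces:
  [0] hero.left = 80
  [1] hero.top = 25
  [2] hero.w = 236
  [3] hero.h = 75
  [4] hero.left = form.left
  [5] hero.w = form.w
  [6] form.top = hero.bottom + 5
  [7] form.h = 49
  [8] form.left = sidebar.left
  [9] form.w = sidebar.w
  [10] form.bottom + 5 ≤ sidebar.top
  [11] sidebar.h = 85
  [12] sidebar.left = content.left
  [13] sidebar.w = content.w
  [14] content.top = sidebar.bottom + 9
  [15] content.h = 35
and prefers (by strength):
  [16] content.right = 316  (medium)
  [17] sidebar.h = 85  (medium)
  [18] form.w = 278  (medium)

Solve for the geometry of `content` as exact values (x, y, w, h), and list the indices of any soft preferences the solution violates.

1. content.x = 80  [sidebar.left = content.left]
2. content.w = 236  [sidebar.w = content.w]
3. content.y = 253  [content.top = sidebar.bottom + 9]
4. content.h = 35  [content.h = 35]

content = (x=80, y=253, w=236, h=35)
violated soft preferences: 18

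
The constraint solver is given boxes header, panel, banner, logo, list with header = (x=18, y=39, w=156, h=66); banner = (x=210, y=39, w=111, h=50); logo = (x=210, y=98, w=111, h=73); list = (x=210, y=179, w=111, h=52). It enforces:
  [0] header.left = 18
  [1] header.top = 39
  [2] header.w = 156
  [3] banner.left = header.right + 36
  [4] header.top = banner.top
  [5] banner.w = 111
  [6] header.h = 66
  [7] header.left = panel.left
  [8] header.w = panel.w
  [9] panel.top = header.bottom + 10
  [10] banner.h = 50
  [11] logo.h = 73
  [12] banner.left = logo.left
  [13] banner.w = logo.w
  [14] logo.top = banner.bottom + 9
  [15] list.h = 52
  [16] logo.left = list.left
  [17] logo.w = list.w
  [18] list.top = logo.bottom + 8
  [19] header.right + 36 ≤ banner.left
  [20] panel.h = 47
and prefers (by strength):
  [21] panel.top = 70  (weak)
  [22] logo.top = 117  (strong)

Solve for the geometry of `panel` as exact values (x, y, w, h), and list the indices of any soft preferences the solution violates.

panel = (x=18, y=115, w=156, h=47)
violated soft preferences: 21, 22

1. panel.x = 18  [header.left = panel.left]
2. panel.w = 156  [header.w = panel.w]
3. panel.y = 115  [panel.top = header.bottom + 10]
4. panel.h = 47  [panel.h = 47]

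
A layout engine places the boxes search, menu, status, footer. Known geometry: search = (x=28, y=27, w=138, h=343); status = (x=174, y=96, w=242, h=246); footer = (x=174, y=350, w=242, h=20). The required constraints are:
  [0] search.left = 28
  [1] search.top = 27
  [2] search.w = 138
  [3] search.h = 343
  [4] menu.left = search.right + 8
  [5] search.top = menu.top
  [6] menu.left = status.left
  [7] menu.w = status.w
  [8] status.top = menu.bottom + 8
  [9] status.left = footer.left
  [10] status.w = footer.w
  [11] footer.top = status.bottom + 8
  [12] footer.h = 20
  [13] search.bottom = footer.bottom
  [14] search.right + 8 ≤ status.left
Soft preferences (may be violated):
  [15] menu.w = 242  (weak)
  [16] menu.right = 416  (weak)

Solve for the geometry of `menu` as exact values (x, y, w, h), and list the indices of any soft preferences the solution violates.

1. menu.x = 174  [menu.left = search.right + 8]
2. menu.y = 27  [search.top = menu.top]
3. menu.w = 242  [menu.w = status.w]
4. menu.h = 61  [status.top = menu.bottom + 8]

menu = (x=174, y=27, w=242, h=61)
violated soft preferences: none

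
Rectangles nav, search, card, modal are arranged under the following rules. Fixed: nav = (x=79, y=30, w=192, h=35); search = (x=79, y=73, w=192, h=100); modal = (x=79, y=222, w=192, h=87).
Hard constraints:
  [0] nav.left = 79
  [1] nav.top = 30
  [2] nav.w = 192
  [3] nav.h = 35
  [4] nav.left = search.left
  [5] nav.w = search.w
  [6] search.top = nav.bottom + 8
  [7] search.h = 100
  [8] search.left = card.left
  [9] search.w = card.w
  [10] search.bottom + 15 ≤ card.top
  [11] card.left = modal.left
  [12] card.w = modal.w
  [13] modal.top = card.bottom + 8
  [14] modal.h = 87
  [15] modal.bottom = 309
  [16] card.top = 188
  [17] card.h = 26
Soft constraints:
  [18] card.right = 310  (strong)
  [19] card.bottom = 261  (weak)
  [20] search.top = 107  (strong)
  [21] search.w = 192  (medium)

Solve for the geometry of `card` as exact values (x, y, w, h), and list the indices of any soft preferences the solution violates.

card = (x=79, y=188, w=192, h=26)
violated soft preferences: 18, 19, 20

1. card.x = 79  [search.left = card.left]
2. card.w = 192  [search.w = card.w]
3. card.y = 188  [card.top = 188]
4. card.h = 26  [card.h = 26]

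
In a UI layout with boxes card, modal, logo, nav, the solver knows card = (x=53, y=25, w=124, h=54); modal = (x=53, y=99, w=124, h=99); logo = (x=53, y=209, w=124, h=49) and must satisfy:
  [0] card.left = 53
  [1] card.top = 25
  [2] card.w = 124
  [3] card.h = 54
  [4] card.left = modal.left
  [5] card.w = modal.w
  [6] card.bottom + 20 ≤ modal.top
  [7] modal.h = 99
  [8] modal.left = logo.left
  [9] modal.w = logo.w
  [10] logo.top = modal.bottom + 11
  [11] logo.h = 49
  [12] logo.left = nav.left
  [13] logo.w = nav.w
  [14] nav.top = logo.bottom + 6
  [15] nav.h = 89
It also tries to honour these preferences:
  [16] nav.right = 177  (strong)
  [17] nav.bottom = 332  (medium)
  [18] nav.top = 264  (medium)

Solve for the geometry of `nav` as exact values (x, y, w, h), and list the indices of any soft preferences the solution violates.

1. nav.x = 53  [logo.left = nav.left]
2. nav.w = 124  [logo.w = nav.w]
3. nav.y = 264  [nav.top = logo.bottom + 6]
4. nav.h = 89  [nav.h = 89]

nav = (x=53, y=264, w=124, h=89)
violated soft preferences: 17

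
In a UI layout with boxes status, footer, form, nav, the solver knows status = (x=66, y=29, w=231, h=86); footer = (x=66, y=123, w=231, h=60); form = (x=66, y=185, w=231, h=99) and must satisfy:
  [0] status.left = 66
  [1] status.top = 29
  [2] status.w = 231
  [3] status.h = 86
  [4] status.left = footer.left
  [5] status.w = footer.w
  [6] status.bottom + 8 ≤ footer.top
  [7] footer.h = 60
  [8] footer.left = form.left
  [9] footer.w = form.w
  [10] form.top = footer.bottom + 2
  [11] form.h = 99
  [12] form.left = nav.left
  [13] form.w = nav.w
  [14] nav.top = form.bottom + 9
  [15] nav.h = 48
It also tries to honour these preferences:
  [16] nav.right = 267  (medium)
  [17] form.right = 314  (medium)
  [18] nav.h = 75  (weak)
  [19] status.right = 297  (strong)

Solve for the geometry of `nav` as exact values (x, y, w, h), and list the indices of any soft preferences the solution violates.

nav = (x=66, y=293, w=231, h=48)
violated soft preferences: 16, 17, 18

1. nav.x = 66  [form.left = nav.left]
2. nav.w = 231  [form.w = nav.w]
3. nav.y = 293  [nav.top = form.bottom + 9]
4. nav.h = 48  [nav.h = 48]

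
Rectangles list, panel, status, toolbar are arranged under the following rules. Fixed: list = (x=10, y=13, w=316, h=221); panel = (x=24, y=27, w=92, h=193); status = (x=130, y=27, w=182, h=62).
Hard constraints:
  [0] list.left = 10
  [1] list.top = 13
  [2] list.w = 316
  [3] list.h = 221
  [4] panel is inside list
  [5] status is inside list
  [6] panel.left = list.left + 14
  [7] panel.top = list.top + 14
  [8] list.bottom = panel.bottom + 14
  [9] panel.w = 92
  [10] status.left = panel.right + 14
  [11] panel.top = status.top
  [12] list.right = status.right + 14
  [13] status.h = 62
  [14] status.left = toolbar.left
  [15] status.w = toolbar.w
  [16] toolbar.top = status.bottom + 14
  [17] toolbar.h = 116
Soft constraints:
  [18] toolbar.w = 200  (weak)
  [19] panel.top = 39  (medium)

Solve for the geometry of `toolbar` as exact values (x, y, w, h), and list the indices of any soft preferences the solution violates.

1. toolbar.x = 130  [status.left = toolbar.left]
2. toolbar.w = 182  [status.w = toolbar.w]
3. toolbar.y = 103  [toolbar.top = status.bottom + 14]
4. toolbar.h = 116  [toolbar.h = 116]

toolbar = (x=130, y=103, w=182, h=116)
violated soft preferences: 18, 19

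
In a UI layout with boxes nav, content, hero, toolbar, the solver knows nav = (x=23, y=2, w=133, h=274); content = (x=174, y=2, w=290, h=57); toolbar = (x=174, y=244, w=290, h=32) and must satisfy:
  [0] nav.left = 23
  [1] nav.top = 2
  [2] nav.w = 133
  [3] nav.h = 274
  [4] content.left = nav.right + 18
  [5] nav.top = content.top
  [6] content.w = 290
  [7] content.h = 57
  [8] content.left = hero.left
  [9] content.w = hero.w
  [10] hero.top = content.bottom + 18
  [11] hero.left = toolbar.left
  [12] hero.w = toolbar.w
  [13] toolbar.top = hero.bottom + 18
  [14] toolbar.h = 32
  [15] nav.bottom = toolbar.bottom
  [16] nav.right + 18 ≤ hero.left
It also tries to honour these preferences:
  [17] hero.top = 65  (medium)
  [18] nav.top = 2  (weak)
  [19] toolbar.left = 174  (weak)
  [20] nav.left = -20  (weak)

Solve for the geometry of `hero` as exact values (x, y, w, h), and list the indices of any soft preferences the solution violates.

1. hero.x = 174  [content.left = hero.left]
2. hero.w = 290  [content.w = hero.w]
3. hero.y = 77  [hero.top = content.bottom + 18]
4. hero.h = 149  [toolbar.top = hero.bottom + 18]

hero = (x=174, y=77, w=290, h=149)
violated soft preferences: 17, 20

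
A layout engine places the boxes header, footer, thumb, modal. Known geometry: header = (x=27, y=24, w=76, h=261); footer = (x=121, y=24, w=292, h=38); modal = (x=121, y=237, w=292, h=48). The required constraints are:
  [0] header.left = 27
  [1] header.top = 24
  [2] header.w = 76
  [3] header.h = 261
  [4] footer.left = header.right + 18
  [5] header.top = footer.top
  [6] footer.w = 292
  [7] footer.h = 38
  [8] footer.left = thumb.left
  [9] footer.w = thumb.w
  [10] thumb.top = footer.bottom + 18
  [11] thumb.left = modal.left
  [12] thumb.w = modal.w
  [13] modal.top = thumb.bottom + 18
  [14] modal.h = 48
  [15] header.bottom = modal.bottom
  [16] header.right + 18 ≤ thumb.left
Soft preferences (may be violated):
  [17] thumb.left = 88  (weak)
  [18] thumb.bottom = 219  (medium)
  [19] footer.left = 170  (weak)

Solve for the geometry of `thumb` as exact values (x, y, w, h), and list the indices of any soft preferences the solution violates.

1. thumb.x = 121  [footer.left = thumb.left]
2. thumb.w = 292  [footer.w = thumb.w]
3. thumb.y = 80  [thumb.top = footer.bottom + 18]
4. thumb.h = 139  [modal.top = thumb.bottom + 18]

thumb = (x=121, y=80, w=292, h=139)
violated soft preferences: 17, 19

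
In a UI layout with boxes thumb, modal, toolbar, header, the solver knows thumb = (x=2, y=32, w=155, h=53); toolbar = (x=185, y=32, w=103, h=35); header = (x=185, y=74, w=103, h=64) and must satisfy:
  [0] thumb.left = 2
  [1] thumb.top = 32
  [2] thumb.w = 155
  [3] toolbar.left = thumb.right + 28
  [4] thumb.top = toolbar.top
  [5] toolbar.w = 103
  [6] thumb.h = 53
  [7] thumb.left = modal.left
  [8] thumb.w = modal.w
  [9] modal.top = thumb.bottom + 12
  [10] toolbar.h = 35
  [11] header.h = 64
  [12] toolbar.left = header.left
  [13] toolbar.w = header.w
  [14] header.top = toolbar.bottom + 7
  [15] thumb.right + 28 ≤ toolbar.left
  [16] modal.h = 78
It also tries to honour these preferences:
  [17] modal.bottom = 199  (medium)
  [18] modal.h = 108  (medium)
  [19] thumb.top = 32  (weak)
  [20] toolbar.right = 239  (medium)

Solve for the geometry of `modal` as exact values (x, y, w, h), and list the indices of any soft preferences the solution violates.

1. modal.x = 2  [thumb.left = modal.left]
2. modal.w = 155  [thumb.w = modal.w]
3. modal.y = 97  [modal.top = thumb.bottom + 12]
4. modal.h = 78  [modal.h = 78]

modal = (x=2, y=97, w=155, h=78)
violated soft preferences: 17, 18, 20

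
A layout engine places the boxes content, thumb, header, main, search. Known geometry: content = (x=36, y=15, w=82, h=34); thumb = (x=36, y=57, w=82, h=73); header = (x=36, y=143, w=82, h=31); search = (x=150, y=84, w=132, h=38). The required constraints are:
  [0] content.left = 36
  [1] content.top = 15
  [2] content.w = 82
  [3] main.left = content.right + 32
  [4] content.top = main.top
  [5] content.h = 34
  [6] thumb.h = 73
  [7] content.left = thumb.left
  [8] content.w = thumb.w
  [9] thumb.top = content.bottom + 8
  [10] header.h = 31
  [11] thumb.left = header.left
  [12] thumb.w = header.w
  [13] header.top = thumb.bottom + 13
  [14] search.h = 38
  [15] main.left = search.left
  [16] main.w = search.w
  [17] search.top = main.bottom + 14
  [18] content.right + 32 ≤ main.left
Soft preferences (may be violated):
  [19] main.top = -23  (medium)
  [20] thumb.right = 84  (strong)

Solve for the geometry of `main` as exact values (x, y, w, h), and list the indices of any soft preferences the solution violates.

1. main.x = 150  [main.left = content.right + 32]
2. main.y = 15  [content.top = main.top]
3. main.w = 132  [main.w = search.w]
4. main.h = 55  [search.top = main.bottom + 14]

main = (x=150, y=15, w=132, h=55)
violated soft preferences: 19, 20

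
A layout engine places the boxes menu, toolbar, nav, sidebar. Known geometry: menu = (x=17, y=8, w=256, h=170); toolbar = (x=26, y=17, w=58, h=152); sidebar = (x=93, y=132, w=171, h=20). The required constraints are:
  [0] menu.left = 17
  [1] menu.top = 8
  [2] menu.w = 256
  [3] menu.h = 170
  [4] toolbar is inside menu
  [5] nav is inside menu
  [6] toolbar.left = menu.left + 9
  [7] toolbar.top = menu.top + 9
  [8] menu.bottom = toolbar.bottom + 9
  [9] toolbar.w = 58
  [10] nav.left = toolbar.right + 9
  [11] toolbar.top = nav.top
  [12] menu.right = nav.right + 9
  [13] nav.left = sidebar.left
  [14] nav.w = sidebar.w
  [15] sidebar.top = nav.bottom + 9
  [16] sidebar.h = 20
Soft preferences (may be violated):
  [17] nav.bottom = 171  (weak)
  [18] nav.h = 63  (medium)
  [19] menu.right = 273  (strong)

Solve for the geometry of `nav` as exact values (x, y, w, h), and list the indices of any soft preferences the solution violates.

1. nav.x = 93  [nav.left = toolbar.right + 9]
2. nav.y = 17  [toolbar.top = nav.top]
3. nav.w = 171  [menu.right = nav.right + 9]
4. nav.h = 106  [sidebar.top = nav.bottom + 9]

nav = (x=93, y=17, w=171, h=106)
violated soft preferences: 17, 18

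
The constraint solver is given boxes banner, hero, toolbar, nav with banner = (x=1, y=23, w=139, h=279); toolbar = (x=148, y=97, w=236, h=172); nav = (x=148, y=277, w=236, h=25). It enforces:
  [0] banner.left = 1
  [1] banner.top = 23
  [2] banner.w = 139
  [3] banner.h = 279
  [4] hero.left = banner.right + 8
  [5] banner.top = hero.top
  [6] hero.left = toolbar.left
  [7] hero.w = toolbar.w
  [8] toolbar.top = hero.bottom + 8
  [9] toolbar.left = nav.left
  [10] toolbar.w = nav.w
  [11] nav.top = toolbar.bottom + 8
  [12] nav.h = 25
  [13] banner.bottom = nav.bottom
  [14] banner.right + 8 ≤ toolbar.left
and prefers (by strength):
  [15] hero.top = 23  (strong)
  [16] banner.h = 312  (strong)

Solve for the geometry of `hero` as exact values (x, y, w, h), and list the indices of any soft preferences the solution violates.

1. hero.x = 148  [hero.left = banner.right + 8]
2. hero.y = 23  [banner.top = hero.top]
3. hero.w = 236  [hero.w = toolbar.w]
4. hero.h = 66  [toolbar.top = hero.bottom + 8]

hero = (x=148, y=23, w=236, h=66)
violated soft preferences: 16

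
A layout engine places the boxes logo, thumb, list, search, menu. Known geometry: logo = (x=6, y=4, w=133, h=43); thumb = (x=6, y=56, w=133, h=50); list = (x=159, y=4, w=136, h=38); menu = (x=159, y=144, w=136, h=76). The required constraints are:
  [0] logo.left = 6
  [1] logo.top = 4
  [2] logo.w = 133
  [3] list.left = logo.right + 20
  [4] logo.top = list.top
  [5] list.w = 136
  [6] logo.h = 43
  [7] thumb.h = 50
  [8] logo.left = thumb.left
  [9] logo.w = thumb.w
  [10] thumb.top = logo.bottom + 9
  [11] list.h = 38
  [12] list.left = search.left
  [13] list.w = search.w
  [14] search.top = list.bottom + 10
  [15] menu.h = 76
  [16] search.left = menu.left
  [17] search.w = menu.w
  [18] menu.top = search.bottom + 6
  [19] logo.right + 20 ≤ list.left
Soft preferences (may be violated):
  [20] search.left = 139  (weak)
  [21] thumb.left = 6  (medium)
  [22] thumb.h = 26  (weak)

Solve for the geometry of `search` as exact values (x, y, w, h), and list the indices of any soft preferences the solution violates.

1. search.x = 159  [list.left = search.left]
2. search.w = 136  [list.w = search.w]
3. search.y = 52  [search.top = list.bottom + 10]
4. search.h = 86  [menu.top = search.bottom + 6]

search = (x=159, y=52, w=136, h=86)
violated soft preferences: 20, 22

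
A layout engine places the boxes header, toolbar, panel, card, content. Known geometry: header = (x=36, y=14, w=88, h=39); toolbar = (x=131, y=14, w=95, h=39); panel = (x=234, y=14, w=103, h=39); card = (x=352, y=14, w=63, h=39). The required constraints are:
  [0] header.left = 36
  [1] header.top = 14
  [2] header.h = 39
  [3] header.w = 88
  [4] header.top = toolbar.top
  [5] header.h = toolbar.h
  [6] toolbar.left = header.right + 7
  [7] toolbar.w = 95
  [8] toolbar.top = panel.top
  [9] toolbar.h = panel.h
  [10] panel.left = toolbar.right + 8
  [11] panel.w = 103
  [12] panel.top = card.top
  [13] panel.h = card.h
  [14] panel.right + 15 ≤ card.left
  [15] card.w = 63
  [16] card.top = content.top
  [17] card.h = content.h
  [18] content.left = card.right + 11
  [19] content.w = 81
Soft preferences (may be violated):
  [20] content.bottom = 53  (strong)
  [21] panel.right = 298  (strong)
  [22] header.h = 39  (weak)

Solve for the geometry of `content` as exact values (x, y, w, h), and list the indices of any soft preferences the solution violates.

1. content.y = 14  [card.top = content.top]
2. content.h = 39  [card.h = content.h]
3. content.x = 426  [content.left = card.right + 11]
4. content.w = 81  [content.w = 81]

content = (x=426, y=14, w=81, h=39)
violated soft preferences: 21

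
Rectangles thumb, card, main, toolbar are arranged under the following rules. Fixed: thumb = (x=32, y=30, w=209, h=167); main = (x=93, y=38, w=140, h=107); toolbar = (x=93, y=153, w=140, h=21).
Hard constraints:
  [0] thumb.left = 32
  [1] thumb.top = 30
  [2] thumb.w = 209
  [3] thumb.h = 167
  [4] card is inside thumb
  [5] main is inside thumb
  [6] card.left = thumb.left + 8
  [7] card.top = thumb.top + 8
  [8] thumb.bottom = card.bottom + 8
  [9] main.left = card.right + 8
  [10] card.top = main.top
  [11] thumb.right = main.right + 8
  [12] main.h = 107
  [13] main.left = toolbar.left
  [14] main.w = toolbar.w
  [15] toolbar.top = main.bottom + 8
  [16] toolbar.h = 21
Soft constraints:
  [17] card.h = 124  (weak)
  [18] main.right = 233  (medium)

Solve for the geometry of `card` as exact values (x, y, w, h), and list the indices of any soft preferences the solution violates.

1. card.x = 40  [card.left = thumb.left + 8]
2. card.y = 38  [card.top = thumb.top + 8]
3. card.h = 151  [thumb.bottom = card.bottom + 8]
4. card.w = 45  [main.left = card.right + 8]

card = (x=40, y=38, w=45, h=151)
violated soft preferences: 17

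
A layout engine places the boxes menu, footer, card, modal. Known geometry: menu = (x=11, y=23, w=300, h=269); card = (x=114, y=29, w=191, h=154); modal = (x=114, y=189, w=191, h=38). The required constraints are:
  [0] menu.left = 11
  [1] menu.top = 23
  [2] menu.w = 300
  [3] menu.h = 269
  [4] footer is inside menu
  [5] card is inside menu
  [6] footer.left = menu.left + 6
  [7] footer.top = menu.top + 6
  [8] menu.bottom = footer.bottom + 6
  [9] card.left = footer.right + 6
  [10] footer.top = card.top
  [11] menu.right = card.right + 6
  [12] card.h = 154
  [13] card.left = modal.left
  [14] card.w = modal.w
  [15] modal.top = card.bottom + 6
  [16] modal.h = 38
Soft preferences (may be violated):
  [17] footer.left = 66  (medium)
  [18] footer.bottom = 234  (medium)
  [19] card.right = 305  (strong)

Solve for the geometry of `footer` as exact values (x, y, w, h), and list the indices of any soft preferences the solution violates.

1. footer.x = 17  [footer.left = menu.left + 6]
2. footer.y = 29  [footer.top = menu.top + 6]
3. footer.h = 257  [menu.bottom = footer.bottom + 6]
4. footer.w = 91  [card.left = footer.right + 6]

footer = (x=17, y=29, w=91, h=257)
violated soft preferences: 17, 18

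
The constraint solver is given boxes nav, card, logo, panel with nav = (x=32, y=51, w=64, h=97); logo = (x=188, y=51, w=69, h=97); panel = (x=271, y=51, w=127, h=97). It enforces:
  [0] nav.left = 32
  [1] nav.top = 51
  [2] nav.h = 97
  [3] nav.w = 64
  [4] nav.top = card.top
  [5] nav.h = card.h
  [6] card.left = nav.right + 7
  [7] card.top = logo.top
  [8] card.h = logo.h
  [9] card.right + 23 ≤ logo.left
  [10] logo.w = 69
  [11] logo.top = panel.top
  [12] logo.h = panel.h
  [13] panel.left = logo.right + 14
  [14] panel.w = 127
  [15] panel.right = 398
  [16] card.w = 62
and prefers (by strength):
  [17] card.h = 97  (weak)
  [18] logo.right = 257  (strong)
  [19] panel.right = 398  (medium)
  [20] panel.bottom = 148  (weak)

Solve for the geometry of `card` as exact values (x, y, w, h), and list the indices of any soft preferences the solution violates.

1. card.y = 51  [nav.top = card.top]
2. card.h = 97  [nav.h = card.h]
3. card.x = 103  [card.left = nav.right + 7]
4. card.w = 62  [card.w = 62]

card = (x=103, y=51, w=62, h=97)
violated soft preferences: none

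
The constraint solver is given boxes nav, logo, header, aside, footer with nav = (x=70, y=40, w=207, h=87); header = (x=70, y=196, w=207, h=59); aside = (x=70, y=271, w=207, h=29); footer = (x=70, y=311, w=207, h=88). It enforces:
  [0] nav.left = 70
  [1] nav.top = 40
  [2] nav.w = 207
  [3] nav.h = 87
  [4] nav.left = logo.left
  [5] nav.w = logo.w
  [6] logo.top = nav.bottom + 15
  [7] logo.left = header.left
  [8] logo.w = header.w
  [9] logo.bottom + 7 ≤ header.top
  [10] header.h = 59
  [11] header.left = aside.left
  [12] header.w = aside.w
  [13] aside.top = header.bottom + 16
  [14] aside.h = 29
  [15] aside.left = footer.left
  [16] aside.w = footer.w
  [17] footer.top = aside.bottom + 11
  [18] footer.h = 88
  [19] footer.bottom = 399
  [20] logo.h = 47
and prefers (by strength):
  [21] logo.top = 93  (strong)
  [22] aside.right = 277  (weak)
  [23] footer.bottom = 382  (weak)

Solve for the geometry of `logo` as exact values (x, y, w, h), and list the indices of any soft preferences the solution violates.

1. logo.x = 70  [nav.left = logo.left]
2. logo.w = 207  [nav.w = logo.w]
3. logo.y = 142  [logo.top = nav.bottom + 15]
4. logo.h = 47  [logo.h = 47]

logo = (x=70, y=142, w=207, h=47)
violated soft preferences: 21, 23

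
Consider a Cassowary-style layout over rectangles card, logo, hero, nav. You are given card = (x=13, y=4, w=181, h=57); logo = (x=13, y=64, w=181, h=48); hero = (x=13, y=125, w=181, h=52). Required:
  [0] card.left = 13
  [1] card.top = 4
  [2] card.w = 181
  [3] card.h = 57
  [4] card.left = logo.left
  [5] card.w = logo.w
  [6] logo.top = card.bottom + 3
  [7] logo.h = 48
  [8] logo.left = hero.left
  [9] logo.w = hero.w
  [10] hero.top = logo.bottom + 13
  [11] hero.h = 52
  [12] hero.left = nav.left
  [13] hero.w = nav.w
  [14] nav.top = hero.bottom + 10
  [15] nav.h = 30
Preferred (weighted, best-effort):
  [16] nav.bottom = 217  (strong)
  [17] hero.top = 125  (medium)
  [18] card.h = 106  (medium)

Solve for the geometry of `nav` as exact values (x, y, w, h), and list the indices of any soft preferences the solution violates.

nav = (x=13, y=187, w=181, h=30)
violated soft preferences: 18

1. nav.x = 13  [hero.left = nav.left]
2. nav.w = 181  [hero.w = nav.w]
3. nav.y = 187  [nav.top = hero.bottom + 10]
4. nav.h = 30  [nav.h = 30]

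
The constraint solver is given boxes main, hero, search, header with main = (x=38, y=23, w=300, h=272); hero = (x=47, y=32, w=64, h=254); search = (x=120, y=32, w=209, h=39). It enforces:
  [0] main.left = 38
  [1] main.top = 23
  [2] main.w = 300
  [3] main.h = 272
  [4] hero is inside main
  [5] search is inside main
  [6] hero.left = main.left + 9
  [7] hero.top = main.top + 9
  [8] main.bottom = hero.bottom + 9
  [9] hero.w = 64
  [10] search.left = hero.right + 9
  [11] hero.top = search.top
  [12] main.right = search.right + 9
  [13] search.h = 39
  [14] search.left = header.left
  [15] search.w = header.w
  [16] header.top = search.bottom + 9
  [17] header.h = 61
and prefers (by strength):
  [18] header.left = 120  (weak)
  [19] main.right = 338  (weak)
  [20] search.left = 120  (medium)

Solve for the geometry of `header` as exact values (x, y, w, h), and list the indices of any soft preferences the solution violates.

header = (x=120, y=80, w=209, h=61)
violated soft preferences: none

1. header.x = 120  [search.left = header.left]
2. header.w = 209  [search.w = header.w]
3. header.y = 80  [header.top = search.bottom + 9]
4. header.h = 61  [header.h = 61]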